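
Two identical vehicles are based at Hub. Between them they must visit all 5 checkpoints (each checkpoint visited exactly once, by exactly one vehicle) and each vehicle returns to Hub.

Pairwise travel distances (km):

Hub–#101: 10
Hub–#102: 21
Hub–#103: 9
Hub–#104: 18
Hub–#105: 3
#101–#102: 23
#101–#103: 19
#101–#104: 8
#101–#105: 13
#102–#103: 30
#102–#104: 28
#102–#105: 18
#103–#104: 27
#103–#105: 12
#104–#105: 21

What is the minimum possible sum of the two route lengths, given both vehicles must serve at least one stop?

Try each way of splitting the stops between the two vehicles (each non-empty) and, for each split, find the best tour for each vehicle:
  {#101} + {#102, #103, #104, #105}: 20 + 85 = 105
  {#102} + {#101, #103, #104, #105}: 42 + 60 = 102
  {#101, #102} + {#103, #104, #105}: 54 + 60 = 114
  {#103} + {#101, #102, #104, #105}: 18 + 67 = 85
  {#101, #103} + {#102, #104, #105}: 38 + 67 = 105
  {#102, #103} + {#101, #104, #105}: 60 + 42 = 102
  … (15 splits in total)
Best: vehicle 1 Hub → #103 → Hub = 18; vehicle 2 Hub → #101 → #104 → #102 → #105 → Hub = 67; combined 85.

Minimum combined distance: 85 km.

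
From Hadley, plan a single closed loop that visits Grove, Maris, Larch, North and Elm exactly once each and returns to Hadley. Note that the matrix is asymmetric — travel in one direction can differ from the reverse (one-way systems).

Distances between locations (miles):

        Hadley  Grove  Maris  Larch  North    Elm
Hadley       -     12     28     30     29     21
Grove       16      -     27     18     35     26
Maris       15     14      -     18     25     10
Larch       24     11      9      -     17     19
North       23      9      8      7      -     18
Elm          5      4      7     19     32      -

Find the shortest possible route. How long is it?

70 miles — the shortest possible round trip.

Hadley-Grove-Maris-Larch-North-Elm-Hadley: 12+27+18+17+18+5 = 97
Hadley-Grove-Maris-Larch-Elm-North-Hadley: 12+27+18+19+32+23 = 131
Hadley-Grove-Maris-North-Larch-Elm-Hadley: 12+27+25+7+19+5 = 95
Hadley-Grove-Maris-North-Elm-Larch-Hadley: 12+27+25+18+19+24 = 125
Hadley-Grove-Maris-Elm-Larch-North-Hadley: 12+27+10+19+17+23 = 108
Hadley-Grove-Maris-Elm-North-Larch-Hadley: 12+27+10+32+7+24 = 112
Hadley-Grove-Larch-Maris-North-Elm-Hadley: 12+18+9+25+18+5 = 87
Hadley-Grove-Larch-Maris-Elm-North-Hadley: 12+18+9+10+32+23 = 104
Hadley-Grove-Larch-North-Maris-Elm-Hadley: 12+18+17+8+10+5 = 70
Hadley-Grove-Larch-North-Elm-Maris-Hadley: 12+18+17+18+7+15 = 87
Hadley-Grove-Larch-Elm-Maris-North-Hadley: 12+18+19+7+25+23 = 104
Hadley-Grove-Larch-Elm-North-Maris-Hadley: 12+18+19+32+8+15 = 104
Hadley-Grove-North-Maris-Larch-Elm-Hadley: 12+35+8+18+19+5 = 97
Hadley-Grove-North-Maris-Elm-Larch-Hadley: 12+35+8+10+19+24 = 108
… (106 more)
The minimum is 70.
One optimal route: Hadley → Grove → Larch → North → Maris → Elm → Hadley.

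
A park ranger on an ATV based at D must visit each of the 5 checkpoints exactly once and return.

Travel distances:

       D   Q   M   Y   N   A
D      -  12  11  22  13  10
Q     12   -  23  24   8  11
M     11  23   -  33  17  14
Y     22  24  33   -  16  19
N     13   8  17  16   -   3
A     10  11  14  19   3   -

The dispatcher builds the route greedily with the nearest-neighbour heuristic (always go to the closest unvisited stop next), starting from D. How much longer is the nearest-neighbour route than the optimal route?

19 longer than the optimal tour.

D: A=10, M=11, Q=12, N=13, Y=22 ⇒ A
A: N=3, Q=11, M=14, Y=19 ⇒ N
N: Q=8, Y=16, M=17 ⇒ Q
Q: M=23, Y=24 ⇒ M
M: Y=33 ⇒ Y
NN route D → A → N → Q → M → Y → D costs 99.
Optimal: D → Q → Y → N → A → M → D costs 80 (by enumerating all 60 distinct tours).
Excess = 99 − 80 = 19.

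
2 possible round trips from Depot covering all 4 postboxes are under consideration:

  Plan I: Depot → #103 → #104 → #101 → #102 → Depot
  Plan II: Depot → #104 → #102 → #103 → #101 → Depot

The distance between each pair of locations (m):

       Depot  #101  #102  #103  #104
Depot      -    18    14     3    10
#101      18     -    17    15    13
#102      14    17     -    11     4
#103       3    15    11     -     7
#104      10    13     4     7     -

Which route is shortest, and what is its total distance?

54 m — Plan I is the shortest.

Plan I: 3 + 7 + 13 + 17 + 14 = 54
Plan II: 10 + 4 + 11 + 15 + 18 = 58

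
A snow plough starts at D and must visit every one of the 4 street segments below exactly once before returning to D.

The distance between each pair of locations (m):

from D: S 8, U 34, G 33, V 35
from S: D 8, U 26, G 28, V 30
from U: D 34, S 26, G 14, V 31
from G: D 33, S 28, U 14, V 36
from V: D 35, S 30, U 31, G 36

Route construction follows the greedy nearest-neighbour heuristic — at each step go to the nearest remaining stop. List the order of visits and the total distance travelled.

At D the remaining stops are S 8, G 33, U 34, V 35; go to S.
At S the remaining stops are U 26, G 28, V 30; go to U.
At U the remaining stops are G 14, V 31; go to G.
At G the remaining stops are V 36; go to V.
Return V→D: 35.
Total = 8 + 26 + 14 + 36 + 35 = 119.

119 m along D → S → U → G → V → D.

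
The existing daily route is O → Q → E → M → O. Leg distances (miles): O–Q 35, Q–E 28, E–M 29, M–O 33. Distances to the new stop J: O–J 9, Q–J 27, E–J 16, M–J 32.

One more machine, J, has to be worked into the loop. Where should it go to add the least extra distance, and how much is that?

Insertion cost between consecutive stops i–j is d(i,J) + d(J,j) − d(i,j):
  between O and Q: 9 + 27 − 35 = 1
  between Q and E: 27 + 16 − 28 = 15
  between E and M: 16 + 32 − 29 = 19
  between M and O: 32 + 9 − 33 = 8
Cheapest insertion is between O and Q, adding 1.
New total = 125 + 1 = 126.

Minimum extra distance: 1 miles, inserting J between O and Q.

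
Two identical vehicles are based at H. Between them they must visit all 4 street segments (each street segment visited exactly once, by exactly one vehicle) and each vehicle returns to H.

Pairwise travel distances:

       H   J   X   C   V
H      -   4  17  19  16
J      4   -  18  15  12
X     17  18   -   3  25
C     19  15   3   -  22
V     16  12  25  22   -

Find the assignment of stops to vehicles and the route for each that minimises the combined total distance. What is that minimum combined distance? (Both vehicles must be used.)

There are 2^3 − 1 = 7 ways to divide the 4 stops into two non-empty groups. For each, the best each vehicle can do is its own shortest tour through its group:
  {J} + {X, C, V}: 8 + 58 = 66
  {X} + {J, C, V}: 34 + 57 = 91
  {J, X} + {C, V}: 39 + 57 = 96
  {C} + {J, X, V}: 38 + 58 = 96
  {J, C} + {X, V}: 38 + 58 = 96
  {X, C} + {J, V}: 39 + 32 = 71
  … (7 splits in total)
Best: vehicle 1 H → J → H = 8; vehicle 2 H → X → C → V → H = 58; combined 66.

66 — the smallest possible combined total.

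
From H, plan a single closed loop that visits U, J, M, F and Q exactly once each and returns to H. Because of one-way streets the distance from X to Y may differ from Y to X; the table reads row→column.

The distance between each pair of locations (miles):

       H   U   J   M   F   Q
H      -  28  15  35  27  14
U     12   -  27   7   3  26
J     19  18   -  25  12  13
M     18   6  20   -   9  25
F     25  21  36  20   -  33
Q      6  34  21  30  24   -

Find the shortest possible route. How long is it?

Minimum total distance: 85 miles.

H - U - J - M - F - Q - H: 28+27+25+9+33+6 = 128
H - U - J - M - Q - F - H: 28+27+25+25+24+25 = 154
H - U - J - F - M - Q - H: 28+27+12+20+25+6 = 118
H - U - J - F - Q - M - H: 28+27+12+33+30+18 = 148
H - U - J - Q - M - F - H: 28+27+13+30+9+25 = 132
H - U - J - Q - F - M - H: 28+27+13+24+20+18 = 130
H - U - M - J - F - Q - H: 28+7+20+12+33+6 = 106
H - U - M - J - Q - F - H: 28+7+20+13+24+25 = 117
H - U - M - F - J - Q - H: 28+7+9+36+13+6 = 99
H - U - M - F - Q - J - H: 28+7+9+33+21+19 = 117
H - U - M - Q - J - F - H: 28+7+25+21+12+25 = 118
H - U - M - Q - F - J - H: 28+7+25+24+36+19 = 139
H - U - F - J - M - Q - H: 28+3+36+25+25+6 = 123
H - U - F - J - Q - M - H: 28+3+36+13+30+18 = 128
… (106 more)
H - J - F - M - U - Q - H: 15+12+20+6+26+6 = 85  ← best
The minimum is 85.
One optimal route: H → J → F → M → U → Q → H.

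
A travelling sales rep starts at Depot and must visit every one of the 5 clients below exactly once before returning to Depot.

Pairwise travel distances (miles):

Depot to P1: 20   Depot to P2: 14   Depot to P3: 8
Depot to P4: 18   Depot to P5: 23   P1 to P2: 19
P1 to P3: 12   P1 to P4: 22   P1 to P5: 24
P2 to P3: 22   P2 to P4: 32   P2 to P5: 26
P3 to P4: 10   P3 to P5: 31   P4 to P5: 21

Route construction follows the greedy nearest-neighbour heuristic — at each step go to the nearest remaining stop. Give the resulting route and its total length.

Depot → [P3:8 / P2:14 / P4:18 / P1:20 / P5:23] → P3 (8)
P3 → [P4:10 / P1:12 / P2:22 / P5:31] → P4 (10)
P4 → [P5:21 / P1:22 / P2:32] → P5 (21)
P5 → [P1:24 / P2:26] → P1 (24)
P1 → [P2:19] → P2 (19)
Return P2→Depot: 14.
Total = 8 + 10 + 21 + 24 + 19 + 14 = 96.

Nearest-neighbour total = 96 miles; route Depot → P3 → P4 → P5 → P1 → P2 → Depot.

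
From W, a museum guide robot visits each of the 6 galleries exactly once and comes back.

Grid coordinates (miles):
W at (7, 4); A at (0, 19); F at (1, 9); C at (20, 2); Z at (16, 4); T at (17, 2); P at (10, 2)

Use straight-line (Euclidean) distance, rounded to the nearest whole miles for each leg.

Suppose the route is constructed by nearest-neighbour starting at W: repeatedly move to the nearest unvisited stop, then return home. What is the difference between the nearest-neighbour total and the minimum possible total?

W: P=4, F=8, Z=9, T=10, C=13, A=17 ⇒ P
P: Z=6, T=7, C=10, F=11, A=20 ⇒ Z
Z: T=2, C=4, F=16, A=22 ⇒ T
T: C=3, F=17, A=24 ⇒ C
C: F=20, A=26 ⇒ F
F: A=10 ⇒ A
NN route W → P → Z → T → C → F → A → W costs 62.
Optimal: W → F → A → Z → C → T → P → W costs 58 (by enumerating all 360 distinct tours).
Excess = 62 − 58 = 4.

4 miles longer than the optimal tour.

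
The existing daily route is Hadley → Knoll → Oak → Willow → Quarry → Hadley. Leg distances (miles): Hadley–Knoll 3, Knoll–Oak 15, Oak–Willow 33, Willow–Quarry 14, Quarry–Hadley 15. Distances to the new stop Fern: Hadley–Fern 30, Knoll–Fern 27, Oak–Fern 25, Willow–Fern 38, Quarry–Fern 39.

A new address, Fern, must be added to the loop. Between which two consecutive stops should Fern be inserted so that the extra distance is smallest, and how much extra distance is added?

Insertion cost between consecutive stops i–j is d(i,Fern) + d(Fern,j) − d(i,j):
  between Hadley and Knoll: 30 + 27 − 3 = 54
  between Knoll and Oak: 27 + 25 − 15 = 37
  between Oak and Willow: 25 + 38 − 33 = 30
  between Willow and Quarry: 38 + 39 − 14 = 63
  between Quarry and Hadley: 39 + 30 − 15 = 54
Cheapest insertion is between Oak and Willow, adding 30.
New total = 80 + 30 = 110.

Adding 30 miles by placing Fern on the Oak–Willow leg.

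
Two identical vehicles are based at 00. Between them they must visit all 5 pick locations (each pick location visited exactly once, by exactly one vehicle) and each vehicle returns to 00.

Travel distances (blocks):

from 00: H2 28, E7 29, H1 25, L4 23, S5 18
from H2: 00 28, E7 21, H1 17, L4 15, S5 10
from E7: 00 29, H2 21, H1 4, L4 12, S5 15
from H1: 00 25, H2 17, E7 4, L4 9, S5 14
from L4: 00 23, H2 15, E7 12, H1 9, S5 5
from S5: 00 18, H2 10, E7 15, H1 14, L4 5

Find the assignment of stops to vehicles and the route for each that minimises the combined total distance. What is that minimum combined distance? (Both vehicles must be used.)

Try each way of splitting the stops between the two vehicles (each non-empty) and, for each split, find the best tour for each vehicle:
  {H2} + {E7, H1, L4, S5}: 56 + 64 = 120
  {E7} + {H2, H1, L4, S5}: 58 + 77 = 135
  {H2, E7} + {H1, L4, S5}: 78 + 57 = 135
  {H1} + {H2, E7, L4, S5}: 50 + 84 = 134
  {H2, H1} + {E7, L4, S5}: 70 + 64 = 134
  {E7, H1} + {H2, L4, S5}: 58 + 66 = 124
  … (15 splits in total)
Best: vehicle 1 00 → H2 → 00 = 56; vehicle 2 00 → H1 → E7 → L4 → S5 → 00 = 64; combined 120.

Minimum combined distance: 120 blocks.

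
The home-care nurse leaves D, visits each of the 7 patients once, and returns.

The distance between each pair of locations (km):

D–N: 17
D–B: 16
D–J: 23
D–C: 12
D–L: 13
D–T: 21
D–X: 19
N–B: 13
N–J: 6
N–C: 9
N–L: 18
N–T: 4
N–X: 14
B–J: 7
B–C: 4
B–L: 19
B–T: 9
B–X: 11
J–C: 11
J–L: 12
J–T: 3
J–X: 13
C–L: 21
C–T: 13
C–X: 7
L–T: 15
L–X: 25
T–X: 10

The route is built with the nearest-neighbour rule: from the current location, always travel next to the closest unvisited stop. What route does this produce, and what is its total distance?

From D: distances to unvisited — C=12, L=13, B=16, N=17, X=19, T=21, J=23. Nearest is C (12).
From C: distances to unvisited — B=4, X=7, N=9, J=11, T=13, L=21. Nearest is B (4).
From B: distances to unvisited — J=7, T=9, X=11, N=13, L=19. Nearest is J (7).
From J: distances to unvisited — T=3, N=6, L=12, X=13. Nearest is T (3).
From T: distances to unvisited — N=4, X=10, L=15. Nearest is N (4).
From N: distances to unvisited — X=14, L=18. Nearest is X (14).
From X: distances to unvisited — L=25. Nearest is L (25).
Return L→D: 13.
Total = 12 + 4 + 7 + 3 + 4 + 14 + 25 + 13 = 82.

Total distance 82 km via the nearest-neighbour route D → C → B → J → T → N → X → L → D.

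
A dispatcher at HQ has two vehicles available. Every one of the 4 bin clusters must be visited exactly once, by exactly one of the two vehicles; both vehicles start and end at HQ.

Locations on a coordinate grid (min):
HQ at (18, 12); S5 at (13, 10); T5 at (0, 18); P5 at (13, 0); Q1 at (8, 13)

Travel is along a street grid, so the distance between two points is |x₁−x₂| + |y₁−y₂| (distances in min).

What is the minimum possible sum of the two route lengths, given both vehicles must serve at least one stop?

Check every non-empty split of the stops between the two vehicles; for each half take its own optimal tour:
  {S5} + {T5, P5, Q1}: 14 + 72 = 86
  {T5} + {S5, P5, Q1}: 48 + 46 = 94
  {S5, T5} + {P5, Q1}: 52 + 46 = 98
  {P5} + {S5, T5, Q1}: 34 + 52 = 86
  {S5, P5} + {T5, Q1}: 34 + 48 = 82
  {T5, P5} + {S5, Q1}: 72 + 26 = 98
  … (7 splits in total)
Best: vehicle 1 HQ → S5 → P5 → HQ = 34; vehicle 2 HQ → T5 → Q1 → HQ = 48; combined 82.

82 min — the smallest possible combined total.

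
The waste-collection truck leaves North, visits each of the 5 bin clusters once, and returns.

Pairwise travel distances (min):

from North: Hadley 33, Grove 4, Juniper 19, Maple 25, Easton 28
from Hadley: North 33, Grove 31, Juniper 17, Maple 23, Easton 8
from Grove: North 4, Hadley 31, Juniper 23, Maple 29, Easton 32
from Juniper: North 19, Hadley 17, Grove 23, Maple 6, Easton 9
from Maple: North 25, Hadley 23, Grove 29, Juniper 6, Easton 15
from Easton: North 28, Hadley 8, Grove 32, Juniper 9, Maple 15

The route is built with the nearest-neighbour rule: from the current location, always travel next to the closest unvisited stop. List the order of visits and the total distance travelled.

North → [Grove:4 / Juniper:19 / Maple:25 / Easton:28 / Hadley:33] → Grove (4)
Grove → [Juniper:23 / Maple:29 / Hadley:31 / Easton:32] → Juniper (23)
Juniper → [Maple:6 / Easton:9 / Hadley:17] → Maple (6)
Maple → [Easton:15 / Hadley:23] → Easton (15)
Easton → [Hadley:8] → Hadley (8)
Return Hadley→North: 33.
Total = 4 + 23 + 6 + 15 + 8 + 33 = 89.

89 min along North → Grove → Juniper → Maple → Easton → Hadley → North.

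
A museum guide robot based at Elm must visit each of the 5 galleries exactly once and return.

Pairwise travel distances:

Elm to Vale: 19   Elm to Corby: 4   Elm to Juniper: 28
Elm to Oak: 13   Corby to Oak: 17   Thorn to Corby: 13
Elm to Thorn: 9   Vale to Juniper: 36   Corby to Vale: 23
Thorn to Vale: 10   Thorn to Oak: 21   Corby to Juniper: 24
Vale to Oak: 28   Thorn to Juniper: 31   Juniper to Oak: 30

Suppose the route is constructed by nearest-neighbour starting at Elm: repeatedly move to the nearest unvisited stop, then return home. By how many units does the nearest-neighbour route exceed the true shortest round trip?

From Elm: Corby=4, Thorn=9, Oak=13, Vale=19, Juniper=28 → choose Corby (4).
From Corby: Thorn=13, Oak=17, Vale=23, Juniper=24 → choose Thorn (13).
From Thorn: Vale=10, Oak=21, Juniper=31 → choose Vale (10).
From Vale: Oak=28, Juniper=36 → choose Oak (28).
From Oak: Juniper=30 → choose Juniper (30).
NN route Elm → Corby → Thorn → Vale → Oak → Juniper → Elm costs 113.
Optimal: Elm → Thorn → Vale → Oak → Juniper → Corby → Elm costs 105 (by enumerating all 60 distinct tours).
Excess = 113 − 105 = 8.

8 longer than the optimal tour.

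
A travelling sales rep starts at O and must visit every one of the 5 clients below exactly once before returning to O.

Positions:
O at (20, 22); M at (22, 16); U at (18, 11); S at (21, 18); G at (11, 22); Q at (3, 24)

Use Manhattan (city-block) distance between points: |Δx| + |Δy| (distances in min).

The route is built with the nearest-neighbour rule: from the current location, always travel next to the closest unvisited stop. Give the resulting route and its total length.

At O the remaining stops are S 5, M 8, G 9, U 13, Q 19; go to S.
At S the remaining stops are M 3, U 10, G 14, Q 24; go to M.
At M the remaining stops are U 9, G 17, Q 27; go to U.
At U the remaining stops are G 18, Q 28; go to G.
At G the remaining stops are Q 10; go to Q.
Return Q→O: 19.
Total = 5 + 3 + 9 + 18 + 10 + 19 = 64.

Nearest-neighbour total = 64 min; route O → S → M → U → G → Q → O.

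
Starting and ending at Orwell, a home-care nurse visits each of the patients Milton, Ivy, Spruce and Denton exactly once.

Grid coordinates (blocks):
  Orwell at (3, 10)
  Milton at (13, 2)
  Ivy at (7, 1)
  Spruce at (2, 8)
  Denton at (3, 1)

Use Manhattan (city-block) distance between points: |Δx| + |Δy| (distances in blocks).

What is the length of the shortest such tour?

With 4 stops there are 4!/2 = 12 distinct round trips (a route and its reverse cost the same).
Orwell→Milton→Ivy→Spruce→Denton→Orwell: 18+7+12+8+9 = 54
Orwell→Milton→Ivy→Denton→Spruce→Orwell: 18+7+4+8+3 = 40
Orwell→Milton→Spruce→Ivy→Denton→Orwell: 18+17+12+4+9 = 60
Orwell→Milton→Spruce→Denton→Ivy→Orwell: 18+17+8+4+13 = 60
Orwell→Milton→Denton→Ivy→Spruce→Orwell: 18+11+4+12+3 = 48
Orwell→Milton→Denton→Spruce→Ivy→Orwell: 18+11+8+12+13 = 62
Orwell→Ivy→Milton→Spruce→Denton→Orwell: 13+7+17+8+9 = 54
Orwell→Ivy→Milton→Denton→Spruce→Orwell: 13+7+11+8+3 = 42
Orwell→Ivy→Spruce→Milton→Denton→Orwell: 13+12+17+11+9 = 62
Orwell→Ivy→Denton→Milton→Spruce→Orwell: 13+4+11+17+3 = 48
Orwell→Spruce→Milton→Ivy→Denton→Orwell: 3+17+7+4+9 = 40
Orwell→Spruce→Ivy→Milton→Denton→Orwell: 3+12+7+11+9 = 42
The minimum is 40.
One optimal route: Orwell → Milton → Ivy → Denton → Spruce → Orwell (or its reverse).

40 blocks — the shortest possible round trip.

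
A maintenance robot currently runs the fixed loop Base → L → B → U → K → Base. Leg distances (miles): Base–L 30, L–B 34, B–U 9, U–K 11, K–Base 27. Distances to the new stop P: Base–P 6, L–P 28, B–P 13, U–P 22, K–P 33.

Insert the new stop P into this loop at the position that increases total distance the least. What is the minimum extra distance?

Insertion cost between consecutive stops i–j is d(i,P) + d(P,j) − d(i,j):
  between Base and L: 6 + 28 − 30 = 4
  between L and B: 28 + 13 − 34 = 7
  between B and U: 13 + 22 − 9 = 26
  between U and K: 22 + 33 − 11 = 44
  between K and Base: 33 + 6 − 27 = 12
Cheapest insertion is between Base and L, adding 4.
New total = 111 + 4 = 115.

+4 miles — insert P between Base and L.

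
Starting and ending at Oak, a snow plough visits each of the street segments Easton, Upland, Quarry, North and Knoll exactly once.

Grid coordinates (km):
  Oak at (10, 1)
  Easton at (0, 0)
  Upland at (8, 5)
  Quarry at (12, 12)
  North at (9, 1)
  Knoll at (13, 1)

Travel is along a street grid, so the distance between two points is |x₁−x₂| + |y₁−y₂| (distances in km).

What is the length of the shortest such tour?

Oak → Easton → Upland → Quarry → North → Knoll → Oak: 11+13+11+14+4+3 = 56
Oak → Easton → Upland → Quarry → Knoll → North → Oak: 11+13+11+12+4+1 = 52
Oak → Easton → Upland → North → Quarry → Knoll → Oak: 11+13+5+14+12+3 = 58
Oak → Easton → Upland → North → Knoll → Quarry → Oak: 11+13+5+4+12+13 = 58
Oak → Easton → Upland → Knoll → Quarry → North → Oak: 11+13+9+12+14+1 = 60
Oak → Easton → Upland → Knoll → North → Quarry → Oak: 11+13+9+4+14+13 = 64
Oak → Easton → Quarry → Upland → North → Knoll → Oak: 11+24+11+5+4+3 = 58
Oak → Easton → Quarry → Upland → Knoll → North → Oak: 11+24+11+9+4+1 = 60
Oak → Easton → Quarry → North → Upland → Knoll → Oak: 11+24+14+5+9+3 = 66
Oak → Easton → Quarry → North → Knoll → Upland → Oak: 11+24+14+4+9+6 = 68
Oak → Easton → Quarry → Knoll → Upland → North → Oak: 11+24+12+9+5+1 = 62
Oak → Easton → Quarry → Knoll → North → Upland → Oak: 11+24+12+4+5+6 = 62
Oak → Easton → North → Upland → Quarry → Knoll → Oak: 11+10+5+11+12+3 = 52
Oak → Easton → North → Upland → Knoll → Quarry → Oak: 11+10+5+9+12+13 = 60
… (46 more)
Oak → North → Easton → Upland → Quarry → Knoll → Oak: 1+10+13+11+12+3 = 50  ← best
The minimum is 50.
One optimal route: Oak → North → Easton → Upland → Quarry → Knoll → Oak (or its reverse).

Minimum total distance: 50 km.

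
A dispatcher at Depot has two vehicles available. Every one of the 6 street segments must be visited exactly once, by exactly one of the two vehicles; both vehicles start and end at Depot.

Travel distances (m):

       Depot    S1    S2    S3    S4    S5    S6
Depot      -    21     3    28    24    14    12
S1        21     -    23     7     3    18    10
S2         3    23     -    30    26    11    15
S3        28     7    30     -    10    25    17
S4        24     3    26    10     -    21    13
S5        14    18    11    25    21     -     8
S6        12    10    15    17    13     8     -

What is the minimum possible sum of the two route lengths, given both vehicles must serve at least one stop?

79 m — the smallest possible combined total.

Try each way of splitting the stops between the two vehicles (each non-empty) and, for each split, find the best tour for each vehicle:
  {S1} + {S2, S3, S4, S5, S6}: 42 + 73 = 115
  {S2} + {S1, S3, S4, S5, S6}: 6 + 73 = 79
  {S1, S2} + {S3, S4, S5, S6}: 47 + 73 = 120
  {S3} + {S1, S2, S4, S5, S6}: 56 + 59 = 115
  {S1, S3} + {S2, S4, S5, S6}: 56 + 59 = 115
  {S2, S3} + {S1, S4, S5, S6}: 61 + 59 = 120
  … (31 splits in total)
Best: vehicle 1 Depot → S2 → Depot = 6; vehicle 2 Depot → S1 → S3 → S4 → S6 → S5 → Depot = 73; combined 79.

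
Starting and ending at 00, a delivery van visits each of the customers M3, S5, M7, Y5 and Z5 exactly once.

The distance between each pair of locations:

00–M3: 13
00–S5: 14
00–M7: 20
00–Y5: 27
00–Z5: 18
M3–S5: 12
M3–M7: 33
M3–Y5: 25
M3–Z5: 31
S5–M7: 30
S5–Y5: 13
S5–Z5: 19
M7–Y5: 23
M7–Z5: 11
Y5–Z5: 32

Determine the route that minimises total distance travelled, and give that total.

00 → M3 → S5 → M7 → Y5 → Z5 → 00: 13+12+30+23+32+18 = 128
00 → M3 → S5 → M7 → Z5 → Y5 → 00: 13+12+30+11+32+27 = 125
00 → M3 → S5 → Y5 → M7 → Z5 → 00: 13+12+13+23+11+18 = 90
00 → M3 → S5 → Y5 → Z5 → M7 → 00: 13+12+13+32+11+20 = 101
00 → M3 → S5 → Z5 → M7 → Y5 → 00: 13+12+19+11+23+27 = 105
00 → M3 → S5 → Z5 → Y5 → M7 → 00: 13+12+19+32+23+20 = 119
00 → M3 → M7 → S5 → Y5 → Z5 → 00: 13+33+30+13+32+18 = 139
00 → M3 → M7 → S5 → Z5 → Y5 → 00: 13+33+30+19+32+27 = 154
00 → M3 → M7 → Y5 → S5 → Z5 → 00: 13+33+23+13+19+18 = 119
00 → M3 → M7 → Y5 → Z5 → S5 → 00: 13+33+23+32+19+14 = 134
00 → M3 → M7 → Z5 → S5 → Y5 → 00: 13+33+11+19+13+27 = 116
00 → M3 → M7 → Z5 → Y5 → S5 → 00: 13+33+11+32+13+14 = 116
00 → M3 → Y5 → S5 → M7 → Z5 → 00: 13+25+13+30+11+18 = 110
00 → M3 → Y5 → S5 → Z5 → M7 → 00: 13+25+13+19+11+20 = 101
… (46 more)
The minimum is 90.
One optimal route: 00 → M3 → S5 → Y5 → M7 → Z5 → 00 (or its reverse).

Minimum total distance: 90.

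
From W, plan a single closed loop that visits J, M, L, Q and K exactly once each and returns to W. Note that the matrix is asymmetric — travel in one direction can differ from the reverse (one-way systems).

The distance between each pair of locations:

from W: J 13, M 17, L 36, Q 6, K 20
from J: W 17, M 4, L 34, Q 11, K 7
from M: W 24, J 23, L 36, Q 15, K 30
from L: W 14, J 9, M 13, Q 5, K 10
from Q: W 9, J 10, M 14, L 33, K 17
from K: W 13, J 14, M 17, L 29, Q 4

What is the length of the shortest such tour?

Minimum total distance: 76.

W - J - M - L - Q - K - W: 13+4+36+5+17+13 = 88
W - J - M - L - K - Q - W: 13+4+36+10+4+9 = 76
W - J - M - Q - L - K - W: 13+4+15+33+10+13 = 88
W - J - M - Q - K - L - W: 13+4+15+17+29+14 = 92
W - J - M - K - L - Q - W: 13+4+30+29+5+9 = 90
W - J - M - K - Q - L - W: 13+4+30+4+33+14 = 98
W - J - L - M - Q - K - W: 13+34+13+15+17+13 = 105
W - J - L - M - K - Q - W: 13+34+13+30+4+9 = 103
W - J - L - Q - M - K - W: 13+34+5+14+30+13 = 109
W - J - L - Q - K - M - W: 13+34+5+17+17+24 = 110
W - J - L - K - M - Q - W: 13+34+10+17+15+9 = 98
W - J - L - K - Q - M - W: 13+34+10+4+14+24 = 99
W - J - Q - M - L - K - W: 13+11+14+36+10+13 = 97
W - J - Q - M - K - L - W: 13+11+14+30+29+14 = 111
… (106 more)
The minimum is 76.
One optimal route: W → J → M → L → K → Q → W.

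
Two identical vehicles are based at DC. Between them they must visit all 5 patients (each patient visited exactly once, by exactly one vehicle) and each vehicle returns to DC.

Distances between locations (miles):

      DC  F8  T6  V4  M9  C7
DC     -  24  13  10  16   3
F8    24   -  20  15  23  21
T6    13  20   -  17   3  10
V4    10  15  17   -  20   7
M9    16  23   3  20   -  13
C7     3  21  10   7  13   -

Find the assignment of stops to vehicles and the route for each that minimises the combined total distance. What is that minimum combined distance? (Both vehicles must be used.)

Check every non-empty split of the stops between the two vehicles; for each half take its own optimal tour:
  {F8} + {T6, V4, M9, C7}: 48 + 46 = 94
  {T6} + {F8, V4, M9, C7}: 26 + 64 = 90
  {F8, T6} + {V4, M9, C7}: 57 + 46 = 103
  {V4} + {F8, T6, M9, C7}: 20 + 63 = 83
  {F8, V4} + {T6, M9, C7}: 49 + 32 = 81
  {T6, V4} + {F8, M9, C7}: 40 + 63 = 103
  … (15 splits in total)
  {F8, T6, V4, M9} + {C7}: 64 + 6 = 70  ← best
Best: vehicle 1 DC → T6 → M9 → F8 → V4 → DC = 64; vehicle 2 DC → C7 → DC = 6; combined 70.

Minimum combined distance: 70 miles.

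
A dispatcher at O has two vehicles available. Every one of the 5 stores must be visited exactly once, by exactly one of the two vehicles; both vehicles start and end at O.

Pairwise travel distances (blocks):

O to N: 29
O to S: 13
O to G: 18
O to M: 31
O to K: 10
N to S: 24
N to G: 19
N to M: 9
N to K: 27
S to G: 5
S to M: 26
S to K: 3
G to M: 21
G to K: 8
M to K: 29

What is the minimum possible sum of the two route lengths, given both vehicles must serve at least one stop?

97 blocks — the smallest possible combined total.

Try each way of splitting the stops between the two vehicles (each non-empty) and, for each split, find the best tour for each vehicle:
  {N} + {S, G, M, K}: 58 + 70 = 128
  {S} + {N, G, M, K}: 26 + 77 = 103
  {N, S} + {G, M, K}: 66 + 70 = 136
  {G} + {N, S, M, K}: 36 + 77 = 113
  {N, G} + {S, M, K}: 66 + 70 = 136
  {S, G} + {N, M, K}: 36 + 77 = 113
  … (15 splits in total)
  {N, S, G, M} + {K}: 77 + 20 = 97  ← best
Best: vehicle 1 O → N → M → G → S → O = 77; vehicle 2 O → K → O = 20; combined 97.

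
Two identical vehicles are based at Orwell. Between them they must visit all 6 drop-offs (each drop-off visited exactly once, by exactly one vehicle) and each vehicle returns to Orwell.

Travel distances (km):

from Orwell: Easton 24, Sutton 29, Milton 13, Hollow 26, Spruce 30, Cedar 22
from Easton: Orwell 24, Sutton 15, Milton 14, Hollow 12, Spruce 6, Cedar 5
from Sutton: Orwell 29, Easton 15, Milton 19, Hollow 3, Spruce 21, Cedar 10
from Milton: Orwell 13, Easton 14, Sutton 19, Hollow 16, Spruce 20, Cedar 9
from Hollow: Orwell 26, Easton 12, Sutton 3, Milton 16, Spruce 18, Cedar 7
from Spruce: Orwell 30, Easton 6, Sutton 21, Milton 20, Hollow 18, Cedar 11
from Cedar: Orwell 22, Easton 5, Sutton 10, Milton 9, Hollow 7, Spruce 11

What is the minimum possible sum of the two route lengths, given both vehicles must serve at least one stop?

Minimum combined distance: 106 km.

There are 2^5 − 1 = 31 ways to divide the 6 stops into two non-empty groups. For each, the best each vehicle can do is its own shortest tour through its group:
  {Easton} + {Sutton, Milton, Hollow, Spruce, Cedar}: 48 + 83 = 131
  {Sutton} + {Easton, Milton, Hollow, Spruce, Cedar}: 58 + 77 = 135
  {Easton, Sutton} + {Milton, Hollow, Spruce, Cedar}: 68 + 77 = 145
  {Milton} + {Easton, Sutton, Hollow, Spruce, Cedar}: 26 + 80 = 106
  {Easton, Milton} + {Sutton, Hollow, Spruce, Cedar}: 51 + 80 = 131
  {Sutton, Milton} + {Easton, Hollow, Spruce, Cedar}: 61 + 74 = 135
  … (31 splits in total)
Best: vehicle 1 Orwell → Milton → Orwell = 26; vehicle 2 Orwell → Easton → Spruce → Cedar → Sutton → Hollow → Orwell = 80; combined 106.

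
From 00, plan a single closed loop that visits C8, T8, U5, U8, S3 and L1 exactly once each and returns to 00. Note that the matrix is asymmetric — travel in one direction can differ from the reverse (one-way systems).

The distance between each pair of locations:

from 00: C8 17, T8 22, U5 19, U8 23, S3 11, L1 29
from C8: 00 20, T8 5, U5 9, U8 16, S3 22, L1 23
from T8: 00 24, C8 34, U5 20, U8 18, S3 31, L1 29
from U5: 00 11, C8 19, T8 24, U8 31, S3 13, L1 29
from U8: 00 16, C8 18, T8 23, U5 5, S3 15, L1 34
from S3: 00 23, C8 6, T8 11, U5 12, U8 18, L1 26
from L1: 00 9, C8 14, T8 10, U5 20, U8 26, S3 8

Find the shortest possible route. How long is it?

Shortest round trip = 82.

00 - C8 - T8 - U5 - U8 - S3 - L1 - 00: 17+5+20+31+15+26+9 = 123
00 - C8 - T8 - U5 - U8 - L1 - S3 - 00: 17+5+20+31+34+8+23 = 138
00 - C8 - T8 - U5 - S3 - U8 - L1 - 00: 17+5+20+13+18+34+9 = 116
00 - C8 - T8 - U5 - S3 - L1 - U8 - 00: 17+5+20+13+26+26+16 = 123
00 - C8 - T8 - U5 - L1 - U8 - S3 - 00: 17+5+20+29+26+15+23 = 135
00 - C8 - T8 - U5 - L1 - S3 - U8 - 00: 17+5+20+29+8+18+16 = 113
00 - C8 - T8 - U8 - U5 - S3 - L1 - 00: 17+5+18+5+13+26+9 = 93
00 - C8 - T8 - U8 - U5 - L1 - S3 - 00: 17+5+18+5+29+8+23 = 105
… (712 more)
00 - L1 - S3 - C8 - T8 - U8 - U5 - 00: 29+8+6+5+18+5+11 = 82  ← best
The minimum is 82.
One optimal route: 00 → L1 → S3 → C8 → T8 → U8 → U5 → 00.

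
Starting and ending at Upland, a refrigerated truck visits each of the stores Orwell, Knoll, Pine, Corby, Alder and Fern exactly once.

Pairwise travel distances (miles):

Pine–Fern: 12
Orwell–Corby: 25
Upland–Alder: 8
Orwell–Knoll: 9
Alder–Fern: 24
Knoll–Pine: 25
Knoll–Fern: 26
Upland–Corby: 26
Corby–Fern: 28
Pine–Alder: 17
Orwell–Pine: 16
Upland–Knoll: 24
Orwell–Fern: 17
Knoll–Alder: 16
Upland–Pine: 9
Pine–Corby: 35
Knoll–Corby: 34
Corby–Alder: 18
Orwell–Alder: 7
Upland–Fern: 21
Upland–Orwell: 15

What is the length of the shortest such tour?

Upland→Orwell→Knoll→Pine→Corby→Alder→Fern→Upland: 15+9+25+35+18+24+21 = 147
Upland→Orwell→Knoll→Pine→Corby→Fern→Alder→Upland: 15+9+25+35+28+24+8 = 144
Upland→Orwell→Knoll→Pine→Alder→Corby→Fern→Upland: 15+9+25+17+18+28+21 = 133
Upland→Orwell→Knoll→Pine→Alder→Fern→Corby→Upland: 15+9+25+17+24+28+26 = 144
Upland→Orwell→Knoll→Pine→Fern→Corby→Alder→Upland: 15+9+25+12+28+18+8 = 115
Upland→Orwell→Knoll→Pine→Fern→Alder→Corby→Upland: 15+9+25+12+24+18+26 = 129
Upland→Orwell→Knoll→Corby→Pine→Alder→Fern→Upland: 15+9+34+35+17+24+21 = 155
Upland→Orwell→Knoll→Corby→Pine→Fern→Alder→Upland: 15+9+34+35+12+24+8 = 137
… (352 more)
Upland→Orwell→Knoll→Alder→Corby→Fern→Pine→Upland: 15+9+16+18+28+12+9 = 107  ← best
The minimum is 107.
One optimal route: Upland → Orwell → Knoll → Alder → Corby → Fern → Pine → Upland (or its reverse).

Minimum total distance: 107 miles.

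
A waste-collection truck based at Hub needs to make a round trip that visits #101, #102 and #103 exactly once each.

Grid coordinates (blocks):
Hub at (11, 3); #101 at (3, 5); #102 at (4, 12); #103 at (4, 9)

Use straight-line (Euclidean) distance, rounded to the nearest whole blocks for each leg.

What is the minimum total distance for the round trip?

Minimum total distance: 26 blocks.

There are 3 distinct closed tours to check (reversals are equivalent).
Hub→#101→#102→#103→Hub: 8+7+3+9 = 27
Hub→#101→#103→#102→Hub: 8+4+3+11 = 26
Hub→#102→#101→#103→Hub: 11+7+4+9 = 31
The minimum is 26.
One optimal route: Hub → #101 → #103 → #102 → Hub (or its reverse).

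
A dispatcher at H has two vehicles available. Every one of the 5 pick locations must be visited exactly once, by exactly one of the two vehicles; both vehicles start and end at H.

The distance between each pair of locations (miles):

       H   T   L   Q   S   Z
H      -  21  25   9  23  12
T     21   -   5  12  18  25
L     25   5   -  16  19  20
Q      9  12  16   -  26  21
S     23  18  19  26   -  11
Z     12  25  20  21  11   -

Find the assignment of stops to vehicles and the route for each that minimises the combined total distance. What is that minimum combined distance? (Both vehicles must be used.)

Minimum combined distance: 86 miles.

Try each way of splitting the stops between the two vehicles (each non-empty) and, for each split, find the best tour for each vehicle:
  {T} + {L, Q, S, Z}: 42 + 67 = 109
  {L} + {T, Q, S, Z}: 50 + 62 = 112
  {T, L} + {Q, S, Z}: 51 + 58 = 109
  {Q} + {T, L, S, Z}: 18 + 68 = 86
  {T, Q} + {L, S, Z}: 42 + 67 = 109
  {L, Q} + {T, S, Z}: 50 + 62 = 112
  … (15 splits in total)
Best: vehicle 1 H → Q → H = 18; vehicle 2 H → T → L → S → Z → H = 68; combined 86.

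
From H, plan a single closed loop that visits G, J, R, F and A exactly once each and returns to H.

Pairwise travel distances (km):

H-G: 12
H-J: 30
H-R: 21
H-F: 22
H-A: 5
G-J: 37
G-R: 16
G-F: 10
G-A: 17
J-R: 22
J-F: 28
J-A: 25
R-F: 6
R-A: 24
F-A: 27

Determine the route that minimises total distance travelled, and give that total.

With 5 stops there are 5!/2 = 60 distinct round trips (a route and its reverse cost the same).
H-G-J-R-F-A-H: 12+37+22+6+27+5 = 109
H-G-J-R-A-F-H: 12+37+22+24+27+22 = 144
H-G-J-F-R-A-H: 12+37+28+6+24+5 = 112
H-G-J-F-A-R-H: 12+37+28+27+24+21 = 149
H-G-J-A-R-F-H: 12+37+25+24+6+22 = 126
H-G-J-A-F-R-H: 12+37+25+27+6+21 = 128
H-G-R-J-F-A-H: 12+16+22+28+27+5 = 110
H-G-R-J-A-F-H: 12+16+22+25+27+22 = 124
H-G-R-F-J-A-H: 12+16+6+28+25+5 = 92
H-G-R-F-A-J-H: 12+16+6+27+25+30 = 116
H-G-R-A-J-F-H: 12+16+24+25+28+22 = 127
H-G-R-A-F-J-H: 12+16+24+27+28+30 = 137
H-G-F-J-R-A-H: 12+10+28+22+24+5 = 101
H-G-F-J-A-R-H: 12+10+28+25+24+21 = 120
… (46 more)
H-G-F-R-J-A-H: 12+10+6+22+25+5 = 80  ← best
The minimum is 80.
One optimal route: H → G → F → R → J → A → H (or its reverse).

Minimum total distance: 80 km.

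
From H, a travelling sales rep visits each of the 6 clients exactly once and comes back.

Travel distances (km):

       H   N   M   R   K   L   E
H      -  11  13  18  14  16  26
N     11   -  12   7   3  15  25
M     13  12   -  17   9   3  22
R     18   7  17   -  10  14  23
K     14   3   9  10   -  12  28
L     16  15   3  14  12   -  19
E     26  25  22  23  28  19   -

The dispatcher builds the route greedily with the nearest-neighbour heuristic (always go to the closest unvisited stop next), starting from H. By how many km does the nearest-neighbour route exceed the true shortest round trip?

H: N=11, M=13, K=14, L=16, R=18, E=26 ⇒ N
N: K=3, R=7, M=12, L=15, E=25 ⇒ K
K: M=9, R=10, L=12, E=28 ⇒ M
M: L=3, R=17, E=22 ⇒ L
L: R=14, E=19 ⇒ R
R: E=23 ⇒ E
NN route H → N → K → M → L → R → E → H costs 89.
Optimal: H → N → K → R → E → L → M → H costs 82 (by enumerating all 360 distinct tours).
Excess = 89 − 82 = 7.

The nearest-neighbour route is 7 km longer than optimal.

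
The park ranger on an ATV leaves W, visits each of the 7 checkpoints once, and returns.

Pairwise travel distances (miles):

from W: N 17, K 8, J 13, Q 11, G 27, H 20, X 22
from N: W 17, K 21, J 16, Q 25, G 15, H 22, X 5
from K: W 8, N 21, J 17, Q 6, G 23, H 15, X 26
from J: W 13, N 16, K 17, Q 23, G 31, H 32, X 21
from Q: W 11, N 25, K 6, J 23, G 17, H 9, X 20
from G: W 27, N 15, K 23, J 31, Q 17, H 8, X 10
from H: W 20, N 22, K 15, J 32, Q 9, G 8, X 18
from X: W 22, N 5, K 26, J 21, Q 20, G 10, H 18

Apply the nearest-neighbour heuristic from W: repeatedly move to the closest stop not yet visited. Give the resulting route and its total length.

Nearest-neighbour total = 75 miles; route W → K → Q → H → G → X → N → J → W.

At W the remaining stops are K 8, Q 11, J 13, N 17, H 20, X 22, G 27; go to K.
At K the remaining stops are Q 6, H 15, J 17, N 21, G 23, X 26; go to Q.
At Q the remaining stops are H 9, G 17, X 20, J 23, N 25; go to H.
At H the remaining stops are G 8, X 18, N 22, J 32; go to G.
At G the remaining stops are X 10, N 15, J 31; go to X.
At X the remaining stops are N 5, J 21; go to N.
At N the remaining stops are J 16; go to J.
Return J→W: 13.
Total = 8 + 6 + 9 + 8 + 10 + 5 + 16 + 13 = 75.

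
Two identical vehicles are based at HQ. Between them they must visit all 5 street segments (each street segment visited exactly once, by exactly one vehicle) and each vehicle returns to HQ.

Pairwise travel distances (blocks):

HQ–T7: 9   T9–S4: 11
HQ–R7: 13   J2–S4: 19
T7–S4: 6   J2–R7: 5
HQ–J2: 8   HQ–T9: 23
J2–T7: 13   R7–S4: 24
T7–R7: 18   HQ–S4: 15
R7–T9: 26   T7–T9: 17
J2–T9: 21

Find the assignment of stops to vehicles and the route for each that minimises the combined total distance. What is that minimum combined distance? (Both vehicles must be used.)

There are 2^4 − 1 = 15 ways to divide the 5 stops into two non-empty groups. For each, the best each vehicle can do is its own shortest tour through its group:
  {J2} + {T7, R7, T9, S4}: 16 + 65 = 81
  {T7} + {J2, R7, T9, S4}: 18 + 65 = 83
  {J2, T7} + {R7, T9, S4}: 30 + 65 = 95
  {R7} + {J2, T7, T9, S4}: 26 + 55 = 81
  {J2, R7} + {T7, T9, S4}: 26 + 49 = 75
  {T7, R7} + {J2, T9, S4}: 40 + 55 = 95
  … (15 splits in total)
Best: vehicle 1 HQ → J2 → R7 → HQ = 26; vehicle 2 HQ → T7 → S4 → T9 → HQ = 49; combined 75.

75 blocks — the smallest possible combined total.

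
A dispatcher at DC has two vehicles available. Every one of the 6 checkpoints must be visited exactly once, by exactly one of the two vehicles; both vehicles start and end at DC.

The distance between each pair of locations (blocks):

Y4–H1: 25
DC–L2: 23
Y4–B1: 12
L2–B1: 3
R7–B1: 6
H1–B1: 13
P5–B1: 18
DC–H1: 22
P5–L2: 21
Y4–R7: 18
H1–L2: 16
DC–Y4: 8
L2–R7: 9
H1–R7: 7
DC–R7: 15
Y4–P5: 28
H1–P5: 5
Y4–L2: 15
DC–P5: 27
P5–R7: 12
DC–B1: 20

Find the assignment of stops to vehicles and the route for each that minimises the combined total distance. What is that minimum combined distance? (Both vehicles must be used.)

There are 2^5 − 1 = 31 ways to divide the 6 stops into two non-empty groups. For each, the best each vehicle can do is its own shortest tour through its group:
  {Y4} + {H1, P5, L2, R7, B1}: 16 + 71 = 87
  {H1} + {Y4, P5, L2, R7, B1}: 44 + 71 = 115
  {Y4, H1} + {P5, L2, R7, B1}: 55 + 71 = 126
  {P5} + {Y4, H1, L2, R7, B1}: 54 + 61 = 115
  {Y4, P5} + {H1, L2, R7, B1}: 63 + 61 = 124
  {H1, P5} + {Y4, L2, R7, B1}: 54 + 47 = 101
  … (31 splits in total)
Best: vehicle 1 DC → Y4 → DC = 16; vehicle 2 DC → H1 → P5 → R7 → L2 → B1 → DC = 71; combined 87.

87 blocks — the smallest possible combined total.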